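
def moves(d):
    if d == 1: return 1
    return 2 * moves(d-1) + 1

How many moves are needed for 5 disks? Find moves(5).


moves(5) = 2 * moves(4) + 1
moves(4) = 2 * moves(3) + 1
moves(3) = 2 * moves(2) + 1
moves(2) = 2 * moves(1) + 1
moves(1) = 1  (base case)
moves(2) = 2 * 1 + 1 = 3
moves(3) = 2 * 3 + 1 = 7
moves(4) = 2 * 7 + 1 = 15
moves(5) = 2 * 15 + 1 = 31

31


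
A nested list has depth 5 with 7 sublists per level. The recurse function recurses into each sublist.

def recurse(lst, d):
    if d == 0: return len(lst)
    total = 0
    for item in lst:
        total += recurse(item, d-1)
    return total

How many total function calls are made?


At depth 0 (root): 1 call
At depth 1: each of 1 parents calls recurse on 7 children = 7 calls
At depth 2: each of 7 parents calls recurse on 7 children = 49 calls
At depth 3: each of 49 parents calls recurse on 7 children = 343 calls
At depth 4: each of 343 parents calls recurse on 7 children = 2401 calls
At depth 5: each of 2401 parents calls recurse on 7 children = 16807 calls
Total: 1 + 7 + 49 + 343 + 2401 + 16807 = 19608

19608


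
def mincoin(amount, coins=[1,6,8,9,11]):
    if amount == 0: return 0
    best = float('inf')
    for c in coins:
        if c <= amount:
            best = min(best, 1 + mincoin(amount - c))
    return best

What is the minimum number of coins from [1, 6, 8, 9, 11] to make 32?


Building up with DP:
mincoin(0) = 0
mincoin(1) = min(1+mincoin(0)=1+0=1) = 1
mincoin(2) = min(1+mincoin(1)=1+1=2) = 2
mincoin(3) = min(1+mincoin(2)=1+2=3) = 3
mincoin(4) = min(1+mincoin(3)=1+3=4) = 4
mincoin(5) = min(1+mincoin(4)=1+4=5) = 5
mincoin(6) = min(1+mincoin(5)=1+5=6, 1+mincoin(0)=1+0=1) = 1
mincoin(7) = min(1+mincoin(6)=1+1=2, 1+mincoin(1)=1+1=2) = 2
mincoin(8) = min(1+mincoin(7)=1+2=3, 1+mincoin(2)=1+2=3, 1+mincoin(0)=1+0=1) = 1
mincoin(9) = min(1+mincoin(8)=1+1=2, 1+mincoin(3)=1+3=4, 1+mincoin(1)=1+1=2, 1+mincoin(0)=1+0=1) = 1
mincoin(10) = min(1+mincoin(9)=1+1=2, 1+mincoin(4)=1+4=5, 1+mincoin(2)=1+2=3, 1+mincoin(1)=1+1=2) = 2
mincoin(11) = min(1+mincoin(10)=1+2=3, 1+mincoin(5)=1+5=6, 1+mincoin(3)=1+3=4, 1+mincoin(2)=1+2=3, 1+mincoin(0)=1+0=1) = 1
mincoin(12) = min(1+mincoin(11)=1+1=2, 1+mincoin(6)=1+1=2, 1+mincoin(4)=1+4=5, 1+mincoin(3)=1+3=4, 1+mincoin(1)=1+1=2) = 2
mincoin(13) = min(1+mincoin(12)=1+2=3, 1+mincoin(7)=1+2=3, 1+mincoin(5)=1+5=6, 1+mincoin(4)=1+4=5, 1+mincoin(2)=1+2=3) = 3
mincoin(14) = min(1+mincoin(13)=1+3=4, 1+mincoin(8)=1+1=2, 1+mincoin(6)=1+1=2, 1+mincoin(5)=1+5=6, 1+mincoin(3)=1+3=4) = 2
mincoin(15) = min(1+mincoin(14)=1+2=3, 1+mincoin(9)=1+1=2, 1+mincoin(7)=1+2=3, 1+mincoin(6)=1+1=2, 1+mincoin(4)=1+4=5) = 2
mincoin(16) = min(1+mincoin(15)=1+2=3, 1+mincoin(10)=1+2=3, 1+mincoin(8)=1+1=2, 1+mincoin(7)=1+2=3, 1+mincoin(5)=1+5=6) = 2
mincoin(17) = min(1+mincoin(16)=1+2=3, 1+mincoin(11)=1+1=2, 1+mincoin(9)=1+1=2, 1+mincoin(8)=1+1=2, 1+mincoin(6)=1+1=2) = 2
mincoin(18) = min(1+mincoin(17)=1+2=3, 1+mincoin(12)=1+2=3, 1+mincoin(10)=1+2=3, 1+mincoin(9)=1+1=2, 1+mincoin(7)=1+2=3) = 2
mincoin(19) = min(1+mincoin(18)=1+2=3, 1+mincoin(13)=1+3=4, 1+mincoin(11)=1+1=2, 1+mincoin(10)=1+2=3, 1+mincoin(8)=1+1=2) = 2
mincoin(20) = min(1+mincoin(19)=1+2=3, 1+mincoin(14)=1+2=3, 1+mincoin(12)=1+2=3, 1+mincoin(11)=1+1=2, 1+mincoin(9)=1+1=2) = 2
mincoin(21) = min(1+mincoin(20)=1+2=3, 1+mincoin(15)=1+2=3, 1+mincoin(13)=1+3=4, 1+mincoin(12)=1+2=3, 1+mincoin(10)=1+2=3) = 3
mincoin(22) = min(1+mincoin(21)=1+3=4, 1+mincoin(16)=1+2=3, 1+mincoin(14)=1+2=3, 1+mincoin(13)=1+3=4, 1+mincoin(11)=1+1=2) = 2
mincoin(23) = min(1+mincoin(22)=1+2=3, 1+mincoin(17)=1+2=3, 1+mincoin(15)=1+2=3, 1+mincoin(14)=1+2=3, 1+mincoin(12)=1+2=3) = 3
mincoin(24) = min(1+mincoin(23)=1+3=4, 1+mincoin(18)=1+2=3, 1+mincoin(16)=1+2=3, 1+mincoin(15)=1+2=3, 1+mincoin(13)=1+3=4) = 3
mincoin(25) = min(1+mincoin(24)=1+3=4, 1+mincoin(19)=1+2=3, 1+mincoin(17)=1+2=3, 1+mincoin(16)=1+2=3, 1+mincoin(14)=1+2=3) = 3
mincoin(26) = min(1+mincoin(25)=1+3=4, 1+mincoin(20)=1+2=3, 1+mincoin(18)=1+2=3, 1+mincoin(17)=1+2=3, 1+mincoin(15)=1+2=3) = 3
mincoin(27) = min(1+mincoin(26)=1+3=4, 1+mincoin(21)=1+3=4, 1+mincoin(19)=1+2=3, 1+mincoin(18)=1+2=3, 1+mincoin(16)=1+2=3) = 3
mincoin(28) = min(1+mincoin(27)=1+3=4, 1+mincoin(22)=1+2=3, 1+mincoin(20)=1+2=3, 1+mincoin(19)=1+2=3, 1+mincoin(17)=1+2=3) = 3
mincoin(29) = min(1+mincoin(28)=1+3=4, 1+mincoin(23)=1+3=4, 1+mincoin(21)=1+3=4, 1+mincoin(20)=1+2=3, 1+mincoin(18)=1+2=3) = 3
mincoin(30) = min(1+mincoin(29)=1+3=4, 1+mincoin(24)=1+3=4, 1+mincoin(22)=1+2=3, 1+mincoin(21)=1+3=4, 1+mincoin(19)=1+2=3) = 3
mincoin(31) = min(1+mincoin(30)=1+3=4, 1+mincoin(25)=1+3=4, 1+mincoin(23)=1+3=4, 1+mincoin(22)=1+2=3, 1+mincoin(20)=1+2=3) = 3
mincoin(32) = min(1+mincoin(31)=1+3=4, 1+mincoin(26)=1+3=4, 1+mincoin(24)=1+3=4, 1+mincoin(23)=1+3=4, 1+mincoin(21)=1+3=4) = 4

4


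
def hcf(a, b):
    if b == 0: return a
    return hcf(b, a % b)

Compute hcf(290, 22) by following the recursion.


hcf(290, 22) = hcf(22, 4)
hcf(22, 4) = hcf(4, 2)
hcf(4, 2) = hcf(2, 0)
hcf(2, 0) = 2  (base case)

2


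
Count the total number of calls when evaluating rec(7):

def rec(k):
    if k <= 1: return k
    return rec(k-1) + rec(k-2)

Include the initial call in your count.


Let C(n) = total calls for rec(n)
C(0) = 1, C(1) = 1
C(2) = 1 + C(1) + C(0) = 1 + 1 + 1 = 3
C(3) = 1 + C(2) + C(1) = 1 + 3 + 1 = 5
C(4) = 1 + C(3) + C(2) = 1 + 5 + 3 = 9
C(5) = 1 + C(4) + C(3) = 1 + 9 + 5 = 15
C(6) = 1 + C(5) + C(4) = 1 + 15 + 9 = 25
C(7) = 1 + C(6) + C(5) = 1 + 25 + 15 = 41

41


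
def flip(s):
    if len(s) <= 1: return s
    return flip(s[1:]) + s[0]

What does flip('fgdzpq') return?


flip('fgdzpq') = flip('gdzpq') + 'f'
flip('gdzpq') = flip('dzpq') + 'g'
flip('dzpq') = flip('zpq') + 'd'
flip('zpq') = flip('pq') + 'z'
flip('pq') = flip('q') + 'p'
flip('q') = 'q'  (base case)
Concatenating: 'q' + 'p' + 'z' + 'd' + 'g' + 'f' = 'qpzdgf'

qpzdgf


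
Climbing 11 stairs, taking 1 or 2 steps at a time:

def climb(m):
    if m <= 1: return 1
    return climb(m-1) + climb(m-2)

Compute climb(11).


Building up from base cases:
climb(0) = 1
climb(1) = 1
climb(2) = climb(1) + climb(0) = 1 + 1 = 2
climb(3) = climb(2) + climb(1) = 2 + 1 = 3
climb(4) = climb(3) + climb(2) = 3 + 2 = 5
climb(5) = climb(4) + climb(3) = 5 + 3 = 8
climb(6) = climb(5) + climb(4) = 8 + 5 = 13
climb(7) = climb(6) + climb(5) = 13 + 8 = 21
climb(8) = climb(7) + climb(6) = 21 + 13 = 34
climb(9) = climb(8) + climb(7) = 34 + 21 = 55
climb(10) = climb(9) + climb(8) = 55 + 34 = 89
climb(11) = climb(10) + climb(9) = 89 + 55 = 144

144


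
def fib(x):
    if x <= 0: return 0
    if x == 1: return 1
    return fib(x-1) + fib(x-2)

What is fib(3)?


Computing fib(3) bottom-up:
fib(0) = 0
fib(1) = 1
fib(2) = fib(1) + fib(0) = 1 + 0 = 1
fib(3) = fib(2) + fib(1) = 1 + 1 = 2

2


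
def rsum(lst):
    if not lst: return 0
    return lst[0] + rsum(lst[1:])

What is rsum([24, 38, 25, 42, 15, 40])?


rsum([24, 38, 25, 42, 15, 40]) = 24 + rsum([38, 25, 42, 15, 40])
rsum([38, 25, 42, 15, 40]) = 38 + rsum([25, 42, 15, 40])
rsum([25, 42, 15, 40]) = 25 + rsum([42, 15, 40])
rsum([42, 15, 40]) = 42 + rsum([15, 40])
rsum([15, 40]) = 15 + rsum([40])
rsum([40]) = 40 + rsum([])
rsum([]) = 0  (base case)
Total: 24 + 38 + 25 + 42 + 15 + 40 + 0 = 184

184


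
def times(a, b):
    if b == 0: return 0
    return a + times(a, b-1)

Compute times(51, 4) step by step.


times(51, 4) = 51 + times(51, 3)
times(51, 3) = 51 + times(51, 2)
times(51, 2) = 51 + times(51, 1)
times(51, 1) = 51 + times(51, 0)
times(51, 0) = 0  (base case)
Total: 51 + 51 + 51 + 51 + 0 = 204

204


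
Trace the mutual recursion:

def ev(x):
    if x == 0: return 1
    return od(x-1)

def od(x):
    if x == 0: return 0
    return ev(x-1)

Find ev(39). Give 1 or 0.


ev(39) = od(38)
od(38) = ev(37)
ev(37) = od(36)
od(36) = ev(35)
ev(35) = od(34)
od(34) = ev(33)
ev(33) = od(32)
od(32) = ev(31)
ev(31) = od(30)
od(30) = ev(29)
ev(29) = od(28)
od(28) = ev(27)
ev(27) = od(26)
od(26) = ev(25)
ev(25) = od(24)
od(24) = ev(23)
ev(23) = od(22)
od(22) = ev(21)
ev(21) = od(20)
od(20) = ev(19)
ev(19) = od(18)
od(18) = ev(17)
ev(17) = od(16)
od(16) = ev(15)
ev(15) = od(14)
od(14) = ev(13)
ev(13) = od(12)
od(12) = ev(11)
ev(11) = od(10)
od(10) = ev(9)
ev(9) = od(8)
od(8) = ev(7)
ev(7) = od(6)
od(6) = ev(5)
ev(5) = od(4)
od(4) = ev(3)
ev(3) = od(2)
od(2) = ev(1)
ev(1) = od(0)
od(0) = 0  (base case)
Result: 0

0


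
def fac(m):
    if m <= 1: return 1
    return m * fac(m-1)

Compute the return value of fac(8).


fac(8)
= 8 * fac(7)
= 8 * 7 * fac(6)
= 8 * 7 * 6 * fac(5)
= 8 * 7 * 6 * 5 * fac(4)
= 8 * 7 * 6 * 5 * 4 * fac(3)
= 8 * 7 * 6 * 5 * 4 * 3 * fac(2)
= 8 * 7 * 6 * 5 * 4 * 3 * 2 * fac(1)
= 8 * 7 * 6 * 5 * 4 * 3 * 2 * 1
= 40320

40320


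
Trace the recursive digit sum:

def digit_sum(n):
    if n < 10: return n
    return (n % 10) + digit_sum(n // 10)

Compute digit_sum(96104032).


digit_sum(96104032) = 2 + digit_sum(9610403)
digit_sum(9610403) = 3 + digit_sum(961040)
digit_sum(961040) = 0 + digit_sum(96104)
digit_sum(96104) = 4 + digit_sum(9610)
digit_sum(9610) = 0 + digit_sum(961)
digit_sum(961) = 1 + digit_sum(96)
digit_sum(96) = 6 + digit_sum(9)
digit_sum(9) = 9  (base case)
Total: 2 + 3 + 0 + 4 + 0 + 1 + 6 + 9 = 25

25


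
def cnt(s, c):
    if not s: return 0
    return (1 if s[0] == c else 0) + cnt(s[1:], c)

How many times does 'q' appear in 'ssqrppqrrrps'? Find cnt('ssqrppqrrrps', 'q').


s[0]='s' != 'q' -> 0
s[0]='s' != 'q' -> 0
s[0]='q' == 'q' -> 1
s[0]='r' != 'q' -> 0
s[0]='p' != 'q' -> 0
s[0]='p' != 'q' -> 0
s[0]='q' == 'q' -> 1
s[0]='r' != 'q' -> 0
s[0]='r' != 'q' -> 0
s[0]='r' != 'q' -> 0
s[0]='p' != 'q' -> 0
s[0]='s' != 'q' -> 0
Sum: 0 + 0 + 1 + 0 + 0 + 0 + 1 + 0 + 0 + 0 + 0 + 0 = 2

2


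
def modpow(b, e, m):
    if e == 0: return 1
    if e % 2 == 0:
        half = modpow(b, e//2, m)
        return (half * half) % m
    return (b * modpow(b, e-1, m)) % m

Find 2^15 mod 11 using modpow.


modpow(2, 15, 11): e is odd, compute modpow(2, 14, 11)
  modpow(2, 14, 11): e is even, compute modpow(2, 7, 11)
    modpow(2, 7, 11): e is odd, compute modpow(2, 6, 11)
      modpow(2, 6, 11): e is even, compute modpow(2, 3, 11)
        modpow(2, 3, 11): e is odd, compute modpow(2, 2, 11)
          modpow(2, 2, 11): e is even, compute modpow(2, 1, 11)
          modpow(2, 1, 11): e is odd, compute modpow(2, 0, 11)
          modpow(2, 0, 11) = 1
          (2 * 1) % 11 = 2
          half=2, (2*2) % 11 = 4
        (2 * 4) % 11 = 8
      half=8, (8*8) % 11 = 9
    (2 * 9) % 11 = 7
  half=7, (7*7) % 11 = 5
(2 * 5) % 11 = 10

10


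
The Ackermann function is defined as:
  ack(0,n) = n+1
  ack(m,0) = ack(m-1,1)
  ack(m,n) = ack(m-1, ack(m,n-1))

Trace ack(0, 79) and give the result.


ack(0, 79) = 80
Result: ack(0, 79) = 80

80


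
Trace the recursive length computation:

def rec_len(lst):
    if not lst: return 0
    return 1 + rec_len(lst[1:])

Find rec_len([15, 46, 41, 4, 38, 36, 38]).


rec_len([15, 46, 41, 4, 38, 36, 38]) = 1 + rec_len([46, 41, 4, 38, 36, 38])
rec_len([46, 41, 4, 38, 36, 38]) = 1 + rec_len([41, 4, 38, 36, 38])
rec_len([41, 4, 38, 36, 38]) = 1 + rec_len([4, 38, 36, 38])
rec_len([4, 38, 36, 38]) = 1 + rec_len([38, 36, 38])
rec_len([38, 36, 38]) = 1 + rec_len([36, 38])
rec_len([36, 38]) = 1 + rec_len([38])
rec_len([38]) = 1 + rec_len([])
rec_len([]) = 0  (base case)
Unwinding: 1 + 1 + 1 + 1 + 1 + 1 + 1 + 0 = 7

7


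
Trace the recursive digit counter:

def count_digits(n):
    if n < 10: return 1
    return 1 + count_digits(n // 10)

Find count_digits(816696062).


count_digits(816696062) = 1 + count_digits(81669606)
count_digits(81669606) = 1 + count_digits(8166960)
count_digits(8166960) = 1 + count_digits(816696)
count_digits(816696) = 1 + count_digits(81669)
count_digits(81669) = 1 + count_digits(8166)
count_digits(8166) = 1 + count_digits(816)
count_digits(816) = 1 + count_digits(81)
count_digits(81) = 1 + count_digits(8)
count_digits(8) = 1  (base case: 8 < 10)
Unwinding: 1 + 1 + 1 + 1 + 1 + 1 + 1 + 1 + 1 = 9

9


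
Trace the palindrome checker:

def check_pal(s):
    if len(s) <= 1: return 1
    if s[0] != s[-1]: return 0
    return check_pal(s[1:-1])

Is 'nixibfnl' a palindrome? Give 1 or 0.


check_pal('nixibfnl'): s[0]='n' != s[-1]='l' -> return 0
Result: 0 (not a palindrome)

0


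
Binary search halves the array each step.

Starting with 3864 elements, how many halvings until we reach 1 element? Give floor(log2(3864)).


3864 / 2 = 1932
1932 / 2 = 966
966 / 2 = 483
483 / 2 = 241
241 / 2 = 120
120 / 2 = 60
60 / 2 = 30
30 / 2 = 15
15 / 2 = 7
7 / 2 = 3
3 / 2 = 1
Reached 1 after 11 halvings

11


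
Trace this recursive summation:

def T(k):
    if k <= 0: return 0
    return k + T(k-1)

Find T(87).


T(87)
= 87 + 86 + 85 + 84 + 83 + 82 + 81 + 80 + 79 + 78 + 77 + 76 + 75 + 74 + 73 + 72 + 71 + 70 + 69 + 68 + 67 + 66 + 65 + 64 + 63 + 62 + 61 + 60 + 59 + 58 + 57 + 56 + 55 + 54 + 53 + 52 + 51 + 50 + 49 + 48 + 47 + 46 + 45 + 44 + 43 + 42 + 41 + 40 + 39 + 38 + 37 + 36 + 35 + 34 + 33 + 32 + 31 + 30 + 29 + 28 + 27 + 26 + 25 + 24 + 23 + 22 + 21 + 20 + 19 + 18 + 17 + 16 + 15 + 14 + 13 + 12 + 11 + 10 + 9 + 8 + 7 + 6 + 5 + 4 + 3 + 2 + 1 + T(0)
= 87 + 86 + 85 + 84 + 83 + 82 + 81 + 80 + 79 + 78 + 77 + 76 + 75 + 74 + 73 + 72 + 71 + 70 + 69 + 68 + 67 + 66 + 65 + 64 + 63 + 62 + 61 + 60 + 59 + 58 + 57 + 56 + 55 + 54 + 53 + 52 + 51 + 50 + 49 + 48 + 47 + 46 + 45 + 44 + 43 + 42 + 41 + 40 + 39 + 38 + 37 + 36 + 35 + 34 + 33 + 32 + 31 + 30 + 29 + 28 + 27 + 26 + 25 + 24 + 23 + 22 + 21 + 20 + 19 + 18 + 17 + 16 + 15 + 14 + 13 + 12 + 11 + 10 + 9 + 8 + 7 + 6 + 5 + 4 + 3 + 2 + 1 + 0
= 3828

3828


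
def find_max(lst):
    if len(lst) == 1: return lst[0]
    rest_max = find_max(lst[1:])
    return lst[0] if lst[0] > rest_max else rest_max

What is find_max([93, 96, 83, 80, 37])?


find_max([93, 96, 83, 80, 37]): compare 93 with find_max([96, 83, 80, 37])
find_max([96, 83, 80, 37]): compare 96 with find_max([83, 80, 37])
find_max([83, 80, 37]): compare 83 with find_max([80, 37])
find_max([80, 37]): compare 80 with find_max([37])
find_max([37]) = 37  (base case)
Compare 80 with 37 -> 80
Compare 83 with 80 -> 83
Compare 96 with 83 -> 96
Compare 93 with 96 -> 96

96


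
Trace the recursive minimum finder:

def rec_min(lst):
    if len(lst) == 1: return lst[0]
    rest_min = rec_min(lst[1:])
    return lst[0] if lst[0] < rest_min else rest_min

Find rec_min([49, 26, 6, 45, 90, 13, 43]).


rec_min([49, 26, 6, 45, 90, 13, 43]): compare 49 with rec_min([26, 6, 45, 90, 13, 43])
rec_min([26, 6, 45, 90, 13, 43]): compare 26 with rec_min([6, 45, 90, 13, 43])
rec_min([6, 45, 90, 13, 43]): compare 6 with rec_min([45, 90, 13, 43])
rec_min([45, 90, 13, 43]): compare 45 with rec_min([90, 13, 43])
rec_min([90, 13, 43]): compare 90 with rec_min([13, 43])
rec_min([13, 43]): compare 13 with rec_min([43])
rec_min([43]) = 43  (base case)
Compare 13 with 43 -> 13
Compare 90 with 13 -> 13
Compare 45 with 13 -> 13
Compare 6 with 13 -> 6
Compare 26 with 6 -> 6
Compare 49 with 6 -> 6

6


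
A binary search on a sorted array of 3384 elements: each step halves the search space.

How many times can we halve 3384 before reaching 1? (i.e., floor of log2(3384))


3384 / 2 = 1692
1692 / 2 = 846
846 / 2 = 423
423 / 2 = 211
211 / 2 = 105
105 / 2 = 52
52 / 2 = 26
26 / 2 = 13
13 / 2 = 6
6 / 2 = 3
3 / 2 = 1
Reached 1 after 11 halvings

11


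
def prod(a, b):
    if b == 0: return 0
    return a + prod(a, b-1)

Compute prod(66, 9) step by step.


prod(66, 9) = 66 + prod(66, 8)
prod(66, 8) = 66 + prod(66, 7)
prod(66, 7) = 66 + prod(66, 6)
prod(66, 6) = 66 + prod(66, 5)
prod(66, 5) = 66 + prod(66, 4)
prod(66, 4) = 66 + prod(66, 3)
prod(66, 3) = 66 + prod(66, 2)
prod(66, 2) = 66 + prod(66, 1)
prod(66, 1) = 66 + prod(66, 0)
prod(66, 0) = 0  (base case)
Total: 66 + 66 + 66 + 66 + 66 + 66 + 66 + 66 + 66 + 0 = 594

594


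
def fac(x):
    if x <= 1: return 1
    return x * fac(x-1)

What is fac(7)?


fac(7)
= 7 * fac(6)
= 7 * 6 * fac(5)
= 7 * 6 * 5 * fac(4)
= 7 * 6 * 5 * 4 * fac(3)
= 7 * 6 * 5 * 4 * 3 * fac(2)
= 7 * 6 * 5 * 4 * 3 * 2 * fac(1)
= 7 * 6 * 5 * 4 * 3 * 2 * 1
= 5040

5040


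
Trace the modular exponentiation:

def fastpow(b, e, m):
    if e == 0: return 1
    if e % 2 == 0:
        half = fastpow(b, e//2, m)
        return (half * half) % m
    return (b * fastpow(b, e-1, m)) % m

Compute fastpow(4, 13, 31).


fastpow(4, 13, 31): e is odd, compute fastpow(4, 12, 31)
  fastpow(4, 12, 31): e is even, compute fastpow(4, 6, 31)
    fastpow(4, 6, 31): e is even, compute fastpow(4, 3, 31)
      fastpow(4, 3, 31): e is odd, compute fastpow(4, 2, 31)
        fastpow(4, 2, 31): e is even, compute fastpow(4, 1, 31)
          fastpow(4, 1, 31): e is odd, compute fastpow(4, 0, 31)
          fastpow(4, 0, 31) = 1
          (4 * 1) % 31 = 4
        half=4, (4*4) % 31 = 16
      (4 * 16) % 31 = 2
    half=2, (2*2) % 31 = 4
  half=4, (4*4) % 31 = 16
(4 * 16) % 31 = 2

2


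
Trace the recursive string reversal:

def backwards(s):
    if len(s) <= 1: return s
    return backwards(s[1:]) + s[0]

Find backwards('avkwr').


backwards('avkwr') = backwards('vkwr') + 'a'
backwards('vkwr') = backwards('kwr') + 'v'
backwards('kwr') = backwards('wr') + 'k'
backwards('wr') = backwards('r') + 'w'
backwards('r') = 'r'  (base case)
Concatenating: 'r' + 'w' + 'k' + 'v' + 'a' = 'rwkva'

rwkva


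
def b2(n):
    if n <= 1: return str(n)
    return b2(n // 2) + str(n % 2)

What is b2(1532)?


b2(1532) = b2(766) + '0'
b2(766) = b2(383) + '0'
b2(383) = b2(191) + '1'
b2(191) = b2(95) + '1'
b2(95) = b2(47) + '1'
b2(47) = b2(23) + '1'
b2(23) = b2(11) + '1'
b2(11) = b2(5) + '1'
b2(5) = b2(2) + '1'
b2(2) = b2(1) + '0'
b2(1) = '1'  (base case)
Concatenating: '1' + '0' + '1' + '1' + '1' + '1' + '1' + '1' + '1' + '0' + '0' = '10111111100'

10111111100


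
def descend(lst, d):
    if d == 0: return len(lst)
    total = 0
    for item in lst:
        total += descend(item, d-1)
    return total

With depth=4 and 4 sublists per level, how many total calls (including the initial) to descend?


At depth 0 (root): 1 call
At depth 1: each of 1 parents calls descend on 4 children = 4 calls
At depth 2: each of 4 parents calls descend on 4 children = 16 calls
At depth 3: each of 16 parents calls descend on 4 children = 64 calls
At depth 4: each of 64 parents calls descend on 4 children = 256 calls
Total: 1 + 4 + 16 + 64 + 256 = 341

341


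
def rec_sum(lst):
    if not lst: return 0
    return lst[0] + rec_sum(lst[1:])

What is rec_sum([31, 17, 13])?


rec_sum([31, 17, 13]) = 31 + rec_sum([17, 13])
rec_sum([17, 13]) = 17 + rec_sum([13])
rec_sum([13]) = 13 + rec_sum([])
rec_sum([]) = 0  (base case)
Total: 31 + 17 + 13 + 0 = 61

61


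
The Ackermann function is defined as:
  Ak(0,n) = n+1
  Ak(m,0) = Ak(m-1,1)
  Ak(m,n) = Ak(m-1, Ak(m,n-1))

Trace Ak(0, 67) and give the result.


Ak(0, 67) = 68
Result: Ak(0, 67) = 68

68


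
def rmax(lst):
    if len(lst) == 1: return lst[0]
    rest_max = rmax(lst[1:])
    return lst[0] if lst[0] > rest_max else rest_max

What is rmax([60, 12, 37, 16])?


rmax([60, 12, 37, 16]): compare 60 with rmax([12, 37, 16])
rmax([12, 37, 16]): compare 12 with rmax([37, 16])
rmax([37, 16]): compare 37 with rmax([16])
rmax([16]) = 16  (base case)
Compare 37 with 16 -> 37
Compare 12 with 37 -> 37
Compare 60 with 37 -> 60

60


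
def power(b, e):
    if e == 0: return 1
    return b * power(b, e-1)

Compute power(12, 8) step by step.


power(12, 8)
= 12 * power(12, 7)
= 12 * 12 * power(12, 6)
= 12 * 12 * 12 * power(12, 5)
= 12 * 12 * 12 * 12 * power(12, 4)
= 12 * 12 * 12 * 12 * 12 * power(12, 3)
= 12 * 12 * 12 * 12 * 12 * 12 * power(12, 2)
= 12 * 12 * 12 * 12 * 12 * 12 * 12 * power(12, 1)
= 12 * 12 * 12 * 12 * 12 * 12 * 12 * 12 * power(12, 0)
= 12 * 12 * 12 * 12 * 12 * 12 * 12 * 12 * 1
= 429981696

429981696


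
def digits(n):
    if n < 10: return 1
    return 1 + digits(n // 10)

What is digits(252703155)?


digits(252703155) = 1 + digits(25270315)
digits(25270315) = 1 + digits(2527031)
digits(2527031) = 1 + digits(252703)
digits(252703) = 1 + digits(25270)
digits(25270) = 1 + digits(2527)
digits(2527) = 1 + digits(252)
digits(252) = 1 + digits(25)
digits(25) = 1 + digits(2)
digits(2) = 1  (base case: 2 < 10)
Unwinding: 1 + 1 + 1 + 1 + 1 + 1 + 1 + 1 + 1 = 9

9


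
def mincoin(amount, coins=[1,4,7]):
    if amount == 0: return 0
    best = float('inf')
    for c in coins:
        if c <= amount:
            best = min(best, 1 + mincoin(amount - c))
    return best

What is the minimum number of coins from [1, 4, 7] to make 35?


Building up with DP:
mincoin(0) = 0
mincoin(1) = min(1+mincoin(0)=1+0=1) = 1
mincoin(2) = min(1+mincoin(1)=1+1=2) = 2
mincoin(3) = min(1+mincoin(2)=1+2=3) = 3
mincoin(4) = min(1+mincoin(3)=1+3=4, 1+mincoin(0)=1+0=1) = 1
mincoin(5) = min(1+mincoin(4)=1+1=2, 1+mincoin(1)=1+1=2) = 2
mincoin(6) = min(1+mincoin(5)=1+2=3, 1+mincoin(2)=1+2=3) = 3
mincoin(7) = min(1+mincoin(6)=1+3=4, 1+mincoin(3)=1+3=4, 1+mincoin(0)=1+0=1) = 1
mincoin(8) = min(1+mincoin(7)=1+1=2, 1+mincoin(4)=1+1=2, 1+mincoin(1)=1+1=2) = 2
mincoin(9) = min(1+mincoin(8)=1+2=3, 1+mincoin(5)=1+2=3, 1+mincoin(2)=1+2=3) = 3
mincoin(10) = min(1+mincoin(9)=1+3=4, 1+mincoin(6)=1+3=4, 1+mincoin(3)=1+3=4) = 4
mincoin(11) = min(1+mincoin(10)=1+4=5, 1+mincoin(7)=1+1=2, 1+mincoin(4)=1+1=2) = 2
mincoin(12) = min(1+mincoin(11)=1+2=3, 1+mincoin(8)=1+2=3, 1+mincoin(5)=1+2=3) = 3
mincoin(13) = min(1+mincoin(12)=1+3=4, 1+mincoin(9)=1+3=4, 1+mincoin(6)=1+3=4) = 4
mincoin(14) = min(1+mincoin(13)=1+4=5, 1+mincoin(10)=1+4=5, 1+mincoin(7)=1+1=2) = 2
mincoin(15) = min(1+mincoin(14)=1+2=3, 1+mincoin(11)=1+2=3, 1+mincoin(8)=1+2=3) = 3
mincoin(16) = min(1+mincoin(15)=1+3=4, 1+mincoin(12)=1+3=4, 1+mincoin(9)=1+3=4) = 4
mincoin(17) = min(1+mincoin(16)=1+4=5, 1+mincoin(13)=1+4=5, 1+mincoin(10)=1+4=5) = 5
mincoin(18) = min(1+mincoin(17)=1+5=6, 1+mincoin(14)=1+2=3, 1+mincoin(11)=1+2=3) = 3
mincoin(19) = min(1+mincoin(18)=1+3=4, 1+mincoin(15)=1+3=4, 1+mincoin(12)=1+3=4) = 4
mincoin(20) = min(1+mincoin(19)=1+4=5, 1+mincoin(16)=1+4=5, 1+mincoin(13)=1+4=5) = 5
mincoin(21) = min(1+mincoin(20)=1+5=6, 1+mincoin(17)=1+5=6, 1+mincoin(14)=1+2=3) = 3
mincoin(22) = min(1+mincoin(21)=1+3=4, 1+mincoin(18)=1+3=4, 1+mincoin(15)=1+3=4) = 4
mincoin(23) = min(1+mincoin(22)=1+4=5, 1+mincoin(19)=1+4=5, 1+mincoin(16)=1+4=5) = 5
mincoin(24) = min(1+mincoin(23)=1+5=6, 1+mincoin(20)=1+5=6, 1+mincoin(17)=1+5=6) = 6
mincoin(25) = min(1+mincoin(24)=1+6=7, 1+mincoin(21)=1+3=4, 1+mincoin(18)=1+3=4) = 4
mincoin(26) = min(1+mincoin(25)=1+4=5, 1+mincoin(22)=1+4=5, 1+mincoin(19)=1+4=5) = 5
mincoin(27) = min(1+mincoin(26)=1+5=6, 1+mincoin(23)=1+5=6, 1+mincoin(20)=1+5=6) = 6
mincoin(28) = min(1+mincoin(27)=1+6=7, 1+mincoin(24)=1+6=7, 1+mincoin(21)=1+3=4) = 4
mincoin(29) = min(1+mincoin(28)=1+4=5, 1+mincoin(25)=1+4=5, 1+mincoin(22)=1+4=5) = 5
mincoin(30) = min(1+mincoin(29)=1+5=6, 1+mincoin(26)=1+5=6, 1+mincoin(23)=1+5=6) = 6
mincoin(31) = min(1+mincoin(30)=1+6=7, 1+mincoin(27)=1+6=7, 1+mincoin(24)=1+6=7) = 7
mincoin(32) = min(1+mincoin(31)=1+7=8, 1+mincoin(28)=1+4=5, 1+mincoin(25)=1+4=5) = 5
mincoin(33) = min(1+mincoin(32)=1+5=6, 1+mincoin(29)=1+5=6, 1+mincoin(26)=1+5=6) = 6
mincoin(34) = min(1+mincoin(33)=1+6=7, 1+mincoin(30)=1+6=7, 1+mincoin(27)=1+6=7) = 7
mincoin(35) = min(1+mincoin(34)=1+7=8, 1+mincoin(31)=1+7=8, 1+mincoin(28)=1+4=5) = 5

5


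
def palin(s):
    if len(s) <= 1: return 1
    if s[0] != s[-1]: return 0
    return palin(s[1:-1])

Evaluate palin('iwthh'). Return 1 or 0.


palin('iwthh'): s[0]='i' != s[-1]='h' -> return 0
Result: 0 (not a palindrome)

0


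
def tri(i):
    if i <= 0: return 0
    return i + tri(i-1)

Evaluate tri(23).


tri(23)
= 23 + 22 + 21 + 20 + 19 + 18 + 17 + 16 + 15 + 14 + 13 + 12 + 11 + 10 + 9 + 8 + 7 + 6 + 5 + 4 + 3 + 2 + 1 + tri(0)
= 23 + 22 + 21 + 20 + 19 + 18 + 17 + 16 + 15 + 14 + 13 + 12 + 11 + 10 + 9 + 8 + 7 + 6 + 5 + 4 + 3 + 2 + 1 + 0
= 276

276


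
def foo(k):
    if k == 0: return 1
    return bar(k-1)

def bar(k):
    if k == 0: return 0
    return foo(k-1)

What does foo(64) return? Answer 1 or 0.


foo(64) = bar(63)
bar(63) = foo(62)
foo(62) = bar(61)
bar(61) = foo(60)
foo(60) = bar(59)
bar(59) = foo(58)
foo(58) = bar(57)
bar(57) = foo(56)
foo(56) = bar(55)
bar(55) = foo(54)
foo(54) = bar(53)
bar(53) = foo(52)
foo(52) = bar(51)
bar(51) = foo(50)
foo(50) = bar(49)
bar(49) = foo(48)
foo(48) = bar(47)
bar(47) = foo(46)
foo(46) = bar(45)
bar(45) = foo(44)
foo(44) = bar(43)
bar(43) = foo(42)
foo(42) = bar(41)
bar(41) = foo(40)
foo(40) = bar(39)
bar(39) = foo(38)
foo(38) = bar(37)
bar(37) = foo(36)
foo(36) = bar(35)
bar(35) = foo(34)
foo(34) = bar(33)
bar(33) = foo(32)
foo(32) = bar(31)
bar(31) = foo(30)
foo(30) = bar(29)
bar(29) = foo(28)
foo(28) = bar(27)
bar(27) = foo(26)
foo(26) = bar(25)
bar(25) = foo(24)
foo(24) = bar(23)
bar(23) = foo(22)
foo(22) = bar(21)
bar(21) = foo(20)
foo(20) = bar(19)
bar(19) = foo(18)
foo(18) = bar(17)
bar(17) = foo(16)
foo(16) = bar(15)
bar(15) = foo(14)
foo(14) = bar(13)
bar(13) = foo(12)
foo(12) = bar(11)
bar(11) = foo(10)
foo(10) = bar(9)
bar(9) = foo(8)
foo(8) = bar(7)
bar(7) = foo(6)
foo(6) = bar(5)
bar(5) = foo(4)
foo(4) = bar(3)
bar(3) = foo(2)
foo(2) = bar(1)
bar(1) = foo(0)
foo(0) = 1  (base case)
Result: 1

1


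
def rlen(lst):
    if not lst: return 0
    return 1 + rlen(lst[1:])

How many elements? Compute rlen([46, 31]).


rlen([46, 31]) = 1 + rlen([31])
rlen([31]) = 1 + rlen([])
rlen([]) = 0  (base case)
Unwinding: 1 + 1 + 0 = 2

2


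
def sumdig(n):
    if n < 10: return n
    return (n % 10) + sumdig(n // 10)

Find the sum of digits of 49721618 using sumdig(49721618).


sumdig(49721618) = 8 + sumdig(4972161)
sumdig(4972161) = 1 + sumdig(497216)
sumdig(497216) = 6 + sumdig(49721)
sumdig(49721) = 1 + sumdig(4972)
sumdig(4972) = 2 + sumdig(497)
sumdig(497) = 7 + sumdig(49)
sumdig(49) = 9 + sumdig(4)
sumdig(4) = 4  (base case)
Total: 8 + 1 + 6 + 1 + 2 + 7 + 9 + 4 = 38

38


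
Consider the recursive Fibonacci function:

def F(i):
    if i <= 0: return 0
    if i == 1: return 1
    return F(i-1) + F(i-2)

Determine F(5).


Computing F(5) bottom-up:
F(0) = 0
F(1) = 1
F(2) = F(1) + F(0) = 1 + 0 = 1
F(3) = F(2) + F(1) = 1 + 1 = 2
F(4) = F(3) + F(2) = 2 + 1 = 3
F(5) = F(4) + F(3) = 3 + 2 = 5

5


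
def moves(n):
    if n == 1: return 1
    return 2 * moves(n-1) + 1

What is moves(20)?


moves(20) = 2 * moves(19) + 1
moves(19) = 2 * moves(18) + 1
moves(18) = 2 * moves(17) + 1
moves(17) = 2 * moves(16) + 1
moves(16) = 2 * moves(15) + 1
moves(15) = 2 * moves(14) + 1
moves(14) = 2 * moves(13) + 1
moves(13) = 2 * moves(12) + 1
moves(12) = 2 * moves(11) + 1
moves(11) = 2 * moves(10) + 1
moves(10) = 2 * moves(9) + 1
moves(9) = 2 * moves(8) + 1
moves(8) = 2 * moves(7) + 1
moves(7) = 2 * moves(6) + 1
moves(6) = 2 * moves(5) + 1
moves(5) = 2 * moves(4) + 1
moves(4) = 2 * moves(3) + 1
moves(3) = 2 * moves(2) + 1
moves(2) = 2 * moves(1) + 1
moves(1) = 1  (base case)
moves(2) = 2 * 1 + 1 = 3
moves(3) = 2 * 3 + 1 = 7
moves(4) = 2 * 7 + 1 = 15
moves(5) = 2 * 15 + 1 = 31
moves(6) = 2 * 31 + 1 = 63
moves(7) = 2 * 63 + 1 = 127
moves(8) = 2 * 127 + 1 = 255
moves(9) = 2 * 255 + 1 = 511
moves(10) = 2 * 511 + 1 = 1023
moves(11) = 2 * 1023 + 1 = 2047
moves(12) = 2 * 2047 + 1 = 4095
moves(13) = 2 * 4095 + 1 = 8191
moves(14) = 2 * 8191 + 1 = 16383
moves(15) = 2 * 16383 + 1 = 32767
moves(16) = 2 * 32767 + 1 = 65535
moves(17) = 2 * 65535 + 1 = 131071
moves(18) = 2 * 131071 + 1 = 262143
moves(19) = 2 * 262143 + 1 = 524287
moves(20) = 2 * 524287 + 1 = 1048575

1048575


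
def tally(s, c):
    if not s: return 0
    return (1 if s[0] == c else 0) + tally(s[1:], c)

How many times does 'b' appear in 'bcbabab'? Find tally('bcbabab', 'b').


s[0]='b' == 'b' -> 1
s[0]='c' != 'b' -> 0
s[0]='b' == 'b' -> 1
s[0]='a' != 'b' -> 0
s[0]='b' == 'b' -> 1
s[0]='a' != 'b' -> 0
s[0]='b' == 'b' -> 1
Sum: 1 + 0 + 1 + 0 + 1 + 0 + 1 = 4

4


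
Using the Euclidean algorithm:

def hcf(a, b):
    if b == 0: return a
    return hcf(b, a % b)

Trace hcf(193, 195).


hcf(193, 195) = hcf(195, 193)
hcf(195, 193) = hcf(193, 2)
hcf(193, 2) = hcf(2, 1)
hcf(2, 1) = hcf(1, 0)
hcf(1, 0) = 1  (base case)

1


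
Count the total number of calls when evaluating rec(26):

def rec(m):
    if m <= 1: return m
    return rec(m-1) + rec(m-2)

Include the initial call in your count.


Let C(n) = total calls for rec(n)
C(0) = 1, C(1) = 1
C(2) = 1 + C(1) + C(0) = 1 + 1 + 1 = 3
C(3) = 1 + C(2) + C(1) = 1 + 3 + 1 = 5
C(4) = 1 + C(3) + C(2) = 1 + 5 + 3 = 9
C(5) = 1 + C(4) + C(3) = 1 + 9 + 5 = 15
C(6) = 1 + C(5) + C(4) = 1 + 15 + 9 = 25
C(7) = 1 + C(6) + C(5) = 1 + 25 + 15 = 41
C(8) = 1 + C(7) + C(6) = 1 + 41 + 25 = 67
C(9) = 1 + C(8) + C(7) = 1 + 67 + 41 = 109
C(10) = 1 + C(9) + C(8) = 1 + 109 + 67 = 177
C(11) = 1 + C(10) + C(9) = 1 + 177 + 109 = 287
C(12) = 1 + C(11) + C(10) = 1 + 287 + 177 = 465
C(13) = 1 + C(12) + C(11) = 1 + 465 + 287 = 753
C(14) = 1 + C(13) + C(12) = 1 + 753 + 465 = 1219
C(15) = 1 + C(14) + C(13) = 1 + 1219 + 753 = 1973
C(16) = 1 + C(15) + C(14) = 1 + 1973 + 1219 = 3193
C(17) = 1 + C(16) + C(15) = 1 + 3193 + 1973 = 5167
C(18) = 1 + C(17) + C(16) = 1 + 5167 + 3193 = 8361
C(19) = 1 + C(18) + C(17) = 1 + 8361 + 5167 = 13529
C(20) = 1 + C(19) + C(18) = 1 + 13529 + 8361 = 21891
C(21) = 1 + C(20) + C(19) = 1 + 21891 + 13529 = 35421
C(22) = 1 + C(21) + C(20) = 1 + 35421 + 21891 = 57313
C(23) = 1 + C(22) + C(21) = 1 + 57313 + 35421 = 92735
C(24) = 1 + C(23) + C(22) = 1 + 92735 + 57313 = 150049
C(25) = 1 + C(24) + C(23) = 1 + 150049 + 92735 = 242785
C(26) = 1 + C(25) + C(24) = 1 + 242785 + 150049 = 392835

392835


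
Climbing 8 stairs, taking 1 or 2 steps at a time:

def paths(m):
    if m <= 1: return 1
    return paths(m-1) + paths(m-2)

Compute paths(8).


Building up from base cases:
paths(0) = 1
paths(1) = 1
paths(2) = paths(1) + paths(0) = 1 + 1 = 2
paths(3) = paths(2) + paths(1) = 2 + 1 = 3
paths(4) = paths(3) + paths(2) = 3 + 2 = 5
paths(5) = paths(4) + paths(3) = 5 + 3 = 8
paths(6) = paths(5) + paths(4) = 8 + 5 = 13
paths(7) = paths(6) + paths(5) = 13 + 8 = 21
paths(8) = paths(7) + paths(6) = 21 + 13 = 34

34


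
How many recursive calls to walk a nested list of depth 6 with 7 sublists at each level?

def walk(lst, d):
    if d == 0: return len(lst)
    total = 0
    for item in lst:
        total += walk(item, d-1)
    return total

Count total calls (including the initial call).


At depth 0 (root): 1 call
At depth 1: each of 1 parents calls walk on 7 children = 7 calls
At depth 2: each of 7 parents calls walk on 7 children = 49 calls
At depth 3: each of 49 parents calls walk on 7 children = 343 calls
At depth 4: each of 343 parents calls walk on 7 children = 2401 calls
At depth 5: each of 2401 parents calls walk on 7 children = 16807 calls
At depth 6: each of 16807 parents calls walk on 7 children = 117649 calls
Total: 1 + 7 + 49 + 343 + 2401 + 16807 + 117649 = 137257

137257


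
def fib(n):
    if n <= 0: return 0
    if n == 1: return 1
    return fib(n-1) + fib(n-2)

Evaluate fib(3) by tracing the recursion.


Computing fib(3) bottom-up:
fib(0) = 0
fib(1) = 1
fib(2) = fib(1) + fib(0) = 1 + 0 = 1
fib(3) = fib(2) + fib(1) = 1 + 1 = 2

2


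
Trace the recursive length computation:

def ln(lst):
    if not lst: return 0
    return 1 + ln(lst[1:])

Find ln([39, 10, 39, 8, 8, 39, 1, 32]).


ln([39, 10, 39, 8, 8, 39, 1, 32]) = 1 + ln([10, 39, 8, 8, 39, 1, 32])
ln([10, 39, 8, 8, 39, 1, 32]) = 1 + ln([39, 8, 8, 39, 1, 32])
ln([39, 8, 8, 39, 1, 32]) = 1 + ln([8, 8, 39, 1, 32])
ln([8, 8, 39, 1, 32]) = 1 + ln([8, 39, 1, 32])
ln([8, 39, 1, 32]) = 1 + ln([39, 1, 32])
ln([39, 1, 32]) = 1 + ln([1, 32])
ln([1, 32]) = 1 + ln([32])
ln([32]) = 1 + ln([])
ln([]) = 0  (base case)
Unwinding: 1 + 1 + 1 + 1 + 1 + 1 + 1 + 1 + 0 = 8

8


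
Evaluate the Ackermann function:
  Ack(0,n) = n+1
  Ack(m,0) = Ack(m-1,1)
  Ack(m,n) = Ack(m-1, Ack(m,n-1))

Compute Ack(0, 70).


Ack(0, 70) = 71
Result: Ack(0, 70) = 71

71


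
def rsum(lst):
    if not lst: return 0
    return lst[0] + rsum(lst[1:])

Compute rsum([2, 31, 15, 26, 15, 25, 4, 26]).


rsum([2, 31, 15, 26, 15, 25, 4, 26]) = 2 + rsum([31, 15, 26, 15, 25, 4, 26])
rsum([31, 15, 26, 15, 25, 4, 26]) = 31 + rsum([15, 26, 15, 25, 4, 26])
rsum([15, 26, 15, 25, 4, 26]) = 15 + rsum([26, 15, 25, 4, 26])
rsum([26, 15, 25, 4, 26]) = 26 + rsum([15, 25, 4, 26])
rsum([15, 25, 4, 26]) = 15 + rsum([25, 4, 26])
rsum([25, 4, 26]) = 25 + rsum([4, 26])
rsum([4, 26]) = 4 + rsum([26])
rsum([26]) = 26 + rsum([])
rsum([]) = 0  (base case)
Total: 2 + 31 + 15 + 26 + 15 + 25 + 4 + 26 + 0 = 144

144


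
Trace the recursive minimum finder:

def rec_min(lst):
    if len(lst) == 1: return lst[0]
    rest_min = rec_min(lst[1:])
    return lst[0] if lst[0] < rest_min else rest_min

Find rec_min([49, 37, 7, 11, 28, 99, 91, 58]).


rec_min([49, 37, 7, 11, 28, 99, 91, 58]): compare 49 with rec_min([37, 7, 11, 28, 99, 91, 58])
rec_min([37, 7, 11, 28, 99, 91, 58]): compare 37 with rec_min([7, 11, 28, 99, 91, 58])
rec_min([7, 11, 28, 99, 91, 58]): compare 7 with rec_min([11, 28, 99, 91, 58])
rec_min([11, 28, 99, 91, 58]): compare 11 with rec_min([28, 99, 91, 58])
rec_min([28, 99, 91, 58]): compare 28 with rec_min([99, 91, 58])
rec_min([99, 91, 58]): compare 99 with rec_min([91, 58])
rec_min([91, 58]): compare 91 with rec_min([58])
rec_min([58]) = 58  (base case)
Compare 91 with 58 -> 58
Compare 99 with 58 -> 58
Compare 28 with 58 -> 28
Compare 11 with 28 -> 11
Compare 7 with 11 -> 7
Compare 37 with 7 -> 7
Compare 49 with 7 -> 7

7


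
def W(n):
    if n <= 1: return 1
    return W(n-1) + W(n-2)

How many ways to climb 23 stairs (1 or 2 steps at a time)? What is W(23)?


Building up from base cases:
W(0) = 1
W(1) = 1
W(2) = W(1) + W(0) = 1 + 1 = 2
W(3) = W(2) + W(1) = 2 + 1 = 3
W(4) = W(3) + W(2) = 3 + 2 = 5
W(5) = W(4) + W(3) = 5 + 3 = 8
W(6) = W(5) + W(4) = 8 + 5 = 13
W(7) = W(6) + W(5) = 13 + 8 = 21
W(8) = W(7) + W(6) = 21 + 13 = 34
W(9) = W(8) + W(7) = 34 + 21 = 55
W(10) = W(9) + W(8) = 55 + 34 = 89
W(11) = W(10) + W(9) = 89 + 55 = 144
W(12) = W(11) + W(10) = 144 + 89 = 233
W(13) = W(12) + W(11) = 233 + 144 = 377
W(14) = W(13) + W(12) = 377 + 233 = 610
W(15) = W(14) + W(13) = 610 + 377 = 987
W(16) = W(15) + W(14) = 987 + 610 = 1597
W(17) = W(16) + W(15) = 1597 + 987 = 2584
W(18) = W(17) + W(16) = 2584 + 1597 = 4181
W(19) = W(18) + W(17) = 4181 + 2584 = 6765
W(20) = W(19) + W(18) = 6765 + 4181 = 10946
W(21) = W(20) + W(19) = 10946 + 6765 = 17711
W(22) = W(21) + W(20) = 17711 + 10946 = 28657
W(23) = W(22) + W(21) = 28657 + 17711 = 46368

46368


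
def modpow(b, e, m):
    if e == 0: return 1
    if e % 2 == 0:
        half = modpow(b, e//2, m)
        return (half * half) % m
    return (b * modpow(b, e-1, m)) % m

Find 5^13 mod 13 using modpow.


modpow(5, 13, 13): e is odd, compute modpow(5, 12, 13)
  modpow(5, 12, 13): e is even, compute modpow(5, 6, 13)
    modpow(5, 6, 13): e is even, compute modpow(5, 3, 13)
      modpow(5, 3, 13): e is odd, compute modpow(5, 2, 13)
        modpow(5, 2, 13): e is even, compute modpow(5, 1, 13)
          modpow(5, 1, 13): e is odd, compute modpow(5, 0, 13)
          modpow(5, 0, 13) = 1
          (5 * 1) % 13 = 5
        half=5, (5*5) % 13 = 12
      (5 * 12) % 13 = 8
    half=8, (8*8) % 13 = 12
  half=12, (12*12) % 13 = 1
(5 * 1) % 13 = 5

5


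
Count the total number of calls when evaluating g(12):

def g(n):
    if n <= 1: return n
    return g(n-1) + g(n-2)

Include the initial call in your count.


Let C(n) = total calls for g(n)
C(0) = 1, C(1) = 1
C(2) = 1 + C(1) + C(0) = 1 + 1 + 1 = 3
C(3) = 1 + C(2) + C(1) = 1 + 3 + 1 = 5
C(4) = 1 + C(3) + C(2) = 1 + 5 + 3 = 9
C(5) = 1 + C(4) + C(3) = 1 + 9 + 5 = 15
C(6) = 1 + C(5) + C(4) = 1 + 15 + 9 = 25
C(7) = 1 + C(6) + C(5) = 1 + 25 + 15 = 41
C(8) = 1 + C(7) + C(6) = 1 + 41 + 25 = 67
C(9) = 1 + C(8) + C(7) = 1 + 67 + 41 = 109
C(10) = 1 + C(9) + C(8) = 1 + 109 + 67 = 177
C(11) = 1 + C(10) + C(9) = 1 + 177 + 109 = 287
C(12) = 1 + C(11) + C(10) = 1 + 287 + 177 = 465

465


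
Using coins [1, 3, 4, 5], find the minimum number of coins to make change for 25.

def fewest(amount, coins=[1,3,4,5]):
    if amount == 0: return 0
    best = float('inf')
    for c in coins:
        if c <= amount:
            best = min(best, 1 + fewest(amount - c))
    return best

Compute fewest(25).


Building up with DP:
fewest(0) = 0
fewest(1) = min(1+fewest(0)=1+0=1) = 1
fewest(2) = min(1+fewest(1)=1+1=2) = 2
fewest(3) = min(1+fewest(2)=1+2=3, 1+fewest(0)=1+0=1) = 1
fewest(4) = min(1+fewest(3)=1+1=2, 1+fewest(1)=1+1=2, 1+fewest(0)=1+0=1) = 1
fewest(5) = min(1+fewest(4)=1+1=2, 1+fewest(2)=1+2=3, 1+fewest(1)=1+1=2, 1+fewest(0)=1+0=1) = 1
fewest(6) = min(1+fewest(5)=1+1=2, 1+fewest(3)=1+1=2, 1+fewest(2)=1+2=3, 1+fewest(1)=1+1=2) = 2
fewest(7) = min(1+fewest(6)=1+2=3, 1+fewest(4)=1+1=2, 1+fewest(3)=1+1=2, 1+fewest(2)=1+2=3) = 2
fewest(8) = min(1+fewest(7)=1+2=3, 1+fewest(5)=1+1=2, 1+fewest(4)=1+1=2, 1+fewest(3)=1+1=2) = 2
fewest(9) = min(1+fewest(8)=1+2=3, 1+fewest(6)=1+2=3, 1+fewest(5)=1+1=2, 1+fewest(4)=1+1=2) = 2
fewest(10) = min(1+fewest(9)=1+2=3, 1+fewest(7)=1+2=3, 1+fewest(6)=1+2=3, 1+fewest(5)=1+1=2) = 2
fewest(11) = min(1+fewest(10)=1+2=3, 1+fewest(8)=1+2=3, 1+fewest(7)=1+2=3, 1+fewest(6)=1+2=3) = 3
fewest(12) = min(1+fewest(11)=1+3=4, 1+fewest(9)=1+2=3, 1+fewest(8)=1+2=3, 1+fewest(7)=1+2=3) = 3
fewest(13) = min(1+fewest(12)=1+3=4, 1+fewest(10)=1+2=3, 1+fewest(9)=1+2=3, 1+fewest(8)=1+2=3) = 3
fewest(14) = min(1+fewest(13)=1+3=4, 1+fewest(11)=1+3=4, 1+fewest(10)=1+2=3, 1+fewest(9)=1+2=3) = 3
fewest(15) = min(1+fewest(14)=1+3=4, 1+fewest(12)=1+3=4, 1+fewest(11)=1+3=4, 1+fewest(10)=1+2=3) = 3
fewest(16) = min(1+fewest(15)=1+3=4, 1+fewest(13)=1+3=4, 1+fewest(12)=1+3=4, 1+fewest(11)=1+3=4) = 4
fewest(17) = min(1+fewest(16)=1+4=5, 1+fewest(14)=1+3=4, 1+fewest(13)=1+3=4, 1+fewest(12)=1+3=4) = 4
fewest(18) = min(1+fewest(17)=1+4=5, 1+fewest(15)=1+3=4, 1+fewest(14)=1+3=4, 1+fewest(13)=1+3=4) = 4
fewest(19) = min(1+fewest(18)=1+4=5, 1+fewest(16)=1+4=5, 1+fewest(15)=1+3=4, 1+fewest(14)=1+3=4) = 4
fewest(20) = min(1+fewest(19)=1+4=5, 1+fewest(17)=1+4=5, 1+fewest(16)=1+4=5, 1+fewest(15)=1+3=4) = 4
fewest(21) = min(1+fewest(20)=1+4=5, 1+fewest(18)=1+4=5, 1+fewest(17)=1+4=5, 1+fewest(16)=1+4=5) = 5
fewest(22) = min(1+fewest(21)=1+5=6, 1+fewest(19)=1+4=5, 1+fewest(18)=1+4=5, 1+fewest(17)=1+4=5) = 5
fewest(23) = min(1+fewest(22)=1+5=6, 1+fewest(20)=1+4=5, 1+fewest(19)=1+4=5, 1+fewest(18)=1+4=5) = 5
fewest(24) = min(1+fewest(23)=1+5=6, 1+fewest(21)=1+5=6, 1+fewest(20)=1+4=5, 1+fewest(19)=1+4=5) = 5
fewest(25) = min(1+fewest(24)=1+5=6, 1+fewest(22)=1+5=6, 1+fewest(21)=1+5=6, 1+fewest(20)=1+4=5) = 5

5


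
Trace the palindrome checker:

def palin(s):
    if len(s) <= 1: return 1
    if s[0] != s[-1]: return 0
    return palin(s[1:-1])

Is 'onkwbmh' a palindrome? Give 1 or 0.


palin('onkwbmh'): s[0]='o' != s[-1]='h' -> return 0
Result: 0 (not a palindrome)

0


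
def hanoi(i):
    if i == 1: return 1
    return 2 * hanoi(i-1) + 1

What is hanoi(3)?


hanoi(3) = 2 * hanoi(2) + 1
hanoi(2) = 2 * hanoi(1) + 1
hanoi(1) = 1  (base case)
hanoi(2) = 2 * 1 + 1 = 3
hanoi(3) = 2 * 3 + 1 = 7

7


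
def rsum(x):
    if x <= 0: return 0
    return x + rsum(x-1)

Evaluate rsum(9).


rsum(9)
= 9 + 8 + 7 + 6 + 5 + 4 + 3 + 2 + 1 + rsum(0)
= 9 + 8 + 7 + 6 + 5 + 4 + 3 + 2 + 1 + 0
= 45

45


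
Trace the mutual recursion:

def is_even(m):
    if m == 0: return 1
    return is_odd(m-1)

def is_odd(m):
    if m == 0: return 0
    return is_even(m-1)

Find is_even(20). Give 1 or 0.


is_even(20) = is_odd(19)
is_odd(19) = is_even(18)
is_even(18) = is_odd(17)
is_odd(17) = is_even(16)
is_even(16) = is_odd(15)
is_odd(15) = is_even(14)
is_even(14) = is_odd(13)
is_odd(13) = is_even(12)
is_even(12) = is_odd(11)
is_odd(11) = is_even(10)
is_even(10) = is_odd(9)
is_odd(9) = is_even(8)
is_even(8) = is_odd(7)
is_odd(7) = is_even(6)
is_even(6) = is_odd(5)
is_odd(5) = is_even(4)
is_even(4) = is_odd(3)
is_odd(3) = is_even(2)
is_even(2) = is_odd(1)
is_odd(1) = is_even(0)
is_even(0) = 1  (base case)
Result: 1

1


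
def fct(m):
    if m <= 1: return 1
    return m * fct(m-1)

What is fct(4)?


fct(4)
= 4 * fct(3)
= 4 * 3 * fct(2)
= 4 * 3 * 2 * fct(1)
= 4 * 3 * 2 * 1
= 24

24


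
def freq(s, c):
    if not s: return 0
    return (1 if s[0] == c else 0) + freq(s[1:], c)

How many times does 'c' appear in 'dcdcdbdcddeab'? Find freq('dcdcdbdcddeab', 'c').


s[0]='d' != 'c' -> 0
s[0]='c' == 'c' -> 1
s[0]='d' != 'c' -> 0
s[0]='c' == 'c' -> 1
s[0]='d' != 'c' -> 0
s[0]='b' != 'c' -> 0
s[0]='d' != 'c' -> 0
s[0]='c' == 'c' -> 1
s[0]='d' != 'c' -> 0
s[0]='d' != 'c' -> 0
s[0]='e' != 'c' -> 0
s[0]='a' != 'c' -> 0
s[0]='b' != 'c' -> 0
Sum: 0 + 1 + 0 + 1 + 0 + 0 + 0 + 1 + 0 + 0 + 0 + 0 + 0 = 3

3
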